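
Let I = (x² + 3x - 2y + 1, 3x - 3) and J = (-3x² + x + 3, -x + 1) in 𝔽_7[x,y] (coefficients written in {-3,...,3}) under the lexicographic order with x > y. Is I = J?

Two ideals are equal iff their reduced Gröbner bases coincide (the reduced basis is unique for a fixed ordering).
Buchberger on the first generating set:
f_1 = x² + 3x - 2y + 1, LT = x².
f_2 = 3x - 3, LT = x.

S(f_1,f_2): lcm = x². S = -3x - 2y + 1.
  leading term x: subtract (-1)·f_2 from -3x - 2y + 1 → -2y - 2
  leading term y: no divisor's leading term divides it; move -2y to the remainder.
  leading term 1: no divisor's leading term divides it; move -2 to the remainder.
  remainder -2y - 2 ≠ 0; add g_3 = -2y - 2 to the basis.

The other S-polynomials (S(f_1,g_3), S(f_2,g_3)) all reduce to 0 modulo the current basis, so we have a Gröbner basis.
Inter-reduce: drop elements whose leading term is divisible by another's, tail-reduce, and make monic.
Reduced Gröbner basis: {x - 1, y + 1}.

Buchberger on the second generating set:
h_1 = -3x² + x + 3, LT = x².
h_2 = -x + 1, LT = x.

S(h_1,h_2): lcm = x². S = 3x - 1.
  leading term x: subtract (-3)·h_2 from 3x - 1 → 2
  leading term 1: no divisor's leading term divides it; move 2 to the remainder.
  remainder 2 ≠ 0; add k_3 = 2 to the basis.

The other S-polynomials (S(h_1,k_3), S(h_2,k_3)) all reduce to 0 modulo the current basis, so we have a Gröbner basis.
Inter-reduce: drop elements whose leading term is divisible by another's, tail-reduce, and make monic.
Reduced Gröbner basis: {1}.

Since the reduced bases disagree, the two ideals are not the same.

No, the ideals differ.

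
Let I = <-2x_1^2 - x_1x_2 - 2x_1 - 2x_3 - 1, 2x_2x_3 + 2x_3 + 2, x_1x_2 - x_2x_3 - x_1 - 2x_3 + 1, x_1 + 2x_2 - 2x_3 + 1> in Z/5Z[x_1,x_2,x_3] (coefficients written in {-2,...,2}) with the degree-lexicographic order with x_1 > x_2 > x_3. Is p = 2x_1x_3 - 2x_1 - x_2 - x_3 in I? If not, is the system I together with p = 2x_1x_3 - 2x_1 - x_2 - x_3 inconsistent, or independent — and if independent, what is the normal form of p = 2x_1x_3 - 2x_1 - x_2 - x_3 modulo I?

First compute the reduced Gröbner basis of I by Buchberger's algorithm.
f_1 = -2x_1^2 - x_1x_2 - 2x_1 - 2x_3 - 1, LT = x_1^2.
f_2 = 2x_2x_3 + 2x_3 + 2, LT = x_2x_3.
f_3 = x_1x_2 - x_2x_3 - x_1 - 2x_3 + 1, LT = x_1x_2.
f_4 = x_1 + 2x_2 - 2x_3 + 1, LT = x_1.

S(f_1,f_3): lcm = x_1^2x_2. S = -2x_1x_2^2 + x_1x_2x_3 + x_1^2 + x_1x_2 + 2x_1x_3 + x_2x_3 - x_1 - 2x_2.
  reduce S modulo (f_1, f_2, f_3, f_4):
  remainder 2x_3^2 + x_2 - 2x_3 ≠ 0; add h_5 = 2x_3^2 + x_2 - 2x_3 to the basis.

S(f_1,f_4): lcm = x_1^2. S = x_1x_2 + 2x_1x_3 + x_3 - 2.
  reduce S modulo (f_1, f_2, f_3, f_4, h_5):
  remainder x_2 - 1 ≠ 0; add h_6 = x_2 - 1 to the basis.

S(f_2,f_3): lcm = x_1x_2x_3. S = x_2x_3^2 + 2x_1x_3 + 2x_3^2 + x_1 - x_3.
  reduce S modulo (f_1, f_2, f_3, f_4, h_5, h_6):
  remainder 2x_3 + 1 ≠ 0; add h_7 = 2x_3 + 1 to the basis.

The other S-polynomials (S(f_1,f_2), S(f_2,f_4), S(f_3,f_4), S(f_1,h_5), S(f_2,h_5), S(f_3,h_5), S(f_4,h_5), S(f_1,h_6), S(f_2,h_6), S(f_3,h_6), S(f_4,h_6), S(h_5,h_6), S(f_1,h_7), S(f_2,h_7), S(f_3,h_7), S(f_4,h_7), S(h_5,h_7), S(h_6,h_7)) all reduce to 0 modulo the current basis, so we have a Gröbner basis.
Inter-reduce: drop elements whose leading term is divisible by another's, tail-reduce, and make monic.
Reduced Gröbner basis: {x_1 - 1, x_2 - 1, x_3 - 2}.
Label its elements g_1 = x_1 - 1, g_2 = x_2 - 1, g_3 = x_3 - 2.

Reduce p = 2x_1x_3 - 2x_1 - x_2 - x_3 modulo G:
  leading term x_1x_3: subtract (2x_3)·g_1 from 2x_1x_3 - 2x_1 - x_2 - x_3 → -2x_1 - x_2 + x_3
  leading term x_1: subtract (-2)·g_1 from -2x_1 - x_2 + x_3 → -x_2 + x_3 - 2
  leading term x_2: subtract (-1)·g_2 from -x_2 + x_3 - 2 → x_3 + 2
  leading term x_3: subtract (1)·g_3 from x_3 + 2 → -1
  leading term 1: no divisor's leading term divides it; move -1 to the remainder.
  normal form = -1.
The normal form is nonzero, so p ∉ I. Since p minus its normal form lies in I, I + (p) = I + (r) where r = -1; decide whether this ideal is the whole ring.
Here r = -1 is a nonzero constant, hence a unit: 1 ∈ I + (p), the Gröbner basis of I + (p) is {1}, and the enlarged system has no common solution — adjoining p is inconsistent.

Adjoining 2x_1x_3 - 2x_1 - x_2 - x_3 makes the ideal the whole ring: the system is inconsistent.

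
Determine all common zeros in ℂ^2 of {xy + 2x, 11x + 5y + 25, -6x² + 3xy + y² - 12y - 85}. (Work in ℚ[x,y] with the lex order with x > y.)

{(0, -5)}

Compute a lex Gröbner basis by Buchberger's algorithm.
f_1 = xy + 2x, LT = xy.
f_2 = 11x + 5y + 25, LT = x.
f_3 = -6x² + 3xy + y² - 12y - 85, LT = x².

S(f_1,f_2): lcm = xy. S = 2x - 5/11y² - 25/11y.
  reduce S modulo (f_1, f_2, f_3):
  remainder -5/11y² - 35/11y - 50/11 ≠ 0; add h_4 = -5/11y² - 35/11y - 50/11 to the basis.

S(f_1,f_3): lcm = x²y. S = 2x² + ½xy² + ⅙y³ - 2y² - 85/6y.
  reduce S modulo (f_1, f_2, f_3, h_4):
  remainder 2419/363y + 12095/363 ≠ 0; add h_5 = 2419/363y + 12095/363 to the basis.

The other S-polynomials (S(f_2,f_3), S(f_1,h_4), S(f_2,h_4), S(f_3,h_4), S(f_1,h_5), S(f_2,h_5), S(f_3,h_5), S(h_4,h_5)) all reduce to 0 modulo the current basis, so we have a Gröbner basis.
Inter-reduce: drop elements whose leading term is divisible by another's, tail-reduce, and make monic.
Reduced Gröbner basis: {x, y + 5}.

From the last basis element, y + 5 = 0, so y takes values in {-5}. Each choice, substituted upward through the basis, yields the corresponding point(s) of the solution set.
  y = -5: the earlier basis element becomes x = 0, giving x = 0 — point (0, -5).
A lex Gröbner basis triangularizes the system, enabling back-substitution.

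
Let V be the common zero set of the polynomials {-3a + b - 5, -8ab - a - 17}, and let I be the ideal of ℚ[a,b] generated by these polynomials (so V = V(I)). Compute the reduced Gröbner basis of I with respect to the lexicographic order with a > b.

G = {a - ⅓b + 5/3, b² - 39/8b + 23/4}

Buchberger's algorithm terminates because the ascending chain of leading-term ideals stabilizes.

f_1 = -3a + b - 5, LT = a.
f_2 = -8ab - a - 17, LT = ab.

S(f_1,f_2): lcm = ab. S = -⅛a - ⅓b² + 5/3b - 17/8.
  leading term a: subtract (1/24)·f_1 from -⅛a - ⅓b² + 5/3b - 17/8 → -⅓b² + 13/8b - 23/12
  leading term b²: no divisor's leading term divides it; move -⅓b² to the remainder.
  leading term b: no divisor's leading term divides it; move 13/8b to the remainder.
  leading term 1: no divisor's leading term divides it; move -23/12 to the remainder.
  remainder -⅓b² + 13/8b - 23/12 ≠ 0; add g_3 = -⅓b² + 13/8b - 23/12 to the basis.

S(f_1,g_3): leading monomials are coprime, so the S-polynomial reduces to 0 (Buchberger's first criterion).
S(f_2,g_3): lcm = ab². S = 5ab - 23/4a + 17/8b.
  leading term ab: subtract (-5/3b)·f_1 from 5ab - 23/4a + 17/8b → -23/4a + 5/3b² - 149/24b
  leading term a: subtract (23/12)·f_1 from -23/4a + 5/3b² - 149/24b → 5/3b² - 65/8b + 115/12
  leading term b²: subtract (-5)·g_3 from 5/3b² - 65/8b + 115/12 → 0
  remainder 0.

Every S-polynomial of the final basis reduces to 0, so we have a Gröbner basis.
Inter-reduce: drop elements whose leading term is divisible by another's, tail-reduce, and make monic.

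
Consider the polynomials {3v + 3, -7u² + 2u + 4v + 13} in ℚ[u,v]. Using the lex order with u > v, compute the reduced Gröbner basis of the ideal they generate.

G = {u² - 2/7u - 9/7, v + 1}

f_1 = 3v + 3, LT = v.
f_2 = -7u² + 2u + 4v + 13, LT = u².

The S-polynomials (S(f_1,f_2)) all reduce to 0 modulo the current basis, so we have a Gröbner basis.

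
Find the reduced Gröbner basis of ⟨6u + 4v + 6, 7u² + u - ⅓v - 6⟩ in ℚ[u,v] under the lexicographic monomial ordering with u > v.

Buchberger's algorithm terminates because the ascending chain of leading-term ideals stabilizes.

f_1 = 6u + 4v + 6, LT = u.
f_2 = 7u² + u - ⅓v - 6, LT = u².

S(f_1,f_2): lcm = u². S = ⅔uv + 6/7u + 1/21v + 6/7.
  leading term uv: subtract (1/9v)·f_1 from ⅔uv + 6/7u + 1/21v + 6/7 → 6/7u - 4/9v² - 13/21v + 6/7
  leading term u: subtract (1/7)·f_1 from 6/7u - 4/9v² - 13/21v + 6/7 → -4/9v² - 25/21v
  leading term v²: no divisor's leading term divides it; move -4/9v² to the remainder.
  leading term v: no divisor's leading term divides it; move -25/21v to the remainder.
  remainder -4/9v² - 25/21v ≠ 0; add g_3 = -4/9v² - 25/21v to the basis.

S(f_1,g_3): leading monomials are coprime, so the S-polynomial reduces to 0 (Buchberger's first criterion).
S(f_2,g_3): leading monomials are coprime, so the S-polynomial reduces to 0 (Buchberger's first criterion).
Every S-polynomial of the final basis reduces to 0, so we have a Gröbner basis.
Inter-reduce: drop elements whose leading term is divisible by another's, tail-reduce, and make monic.

G = {u + ⅔v + 1, v² + 75/28v}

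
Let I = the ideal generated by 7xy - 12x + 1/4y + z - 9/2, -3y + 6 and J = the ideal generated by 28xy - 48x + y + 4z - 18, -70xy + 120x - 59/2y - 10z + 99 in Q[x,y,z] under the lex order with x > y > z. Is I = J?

For a fixed monomial order, each ideal has a unique reduced Gröbner basis; comparing bases decides equality.
Buchberger on the first generating set:
f_1 = 7xy - 12x + 1/4y + z - 9/2, LT = xy.
f_2 = -3y + 6, LT = y.

S(f_1,f_2): lcm = xy. S = 2/7x + 1/28y + 1/7z - 9/14.
  leading term x: no divisor's leading term divides it; move 2/7x to the remainder.
  leading term y: subtract (-1/84)·f_2 from 1/28y + 1/7z - 9/14 → 1/7z - 4/7
  leading term z: no divisor's leading term divides it; move 1/7z to the remainder.
  leading term 1: no divisor's leading term divides it; move -4/7 to the remainder.
  remainder 2/7x + 1/7z - 4/7 ≠ 0; add g_3 = 2/7x + 1/7z - 4/7 to the basis.

The other S-polynomials (S(f_1,g_3), S(f_2,g_3)) all reduce to 0 modulo the current basis, so we have a Gröbner basis.
Inter-reduce: drop elements whose leading term is divisible by another's, tail-reduce, and make monic.
Reduced Gröbner basis: {x + 1/2z - 2, y - 2}.

Buchberger on the second generating set:
h_1 = 28xy - 48x + y + 4z - 18, LT = xy.
h_2 = -70xy + 120x - 59/2y - 10z + 99, LT = xy.

S(h_1,h_2): lcm = xy. S = -27/70y + 27/35.
  leading term y: no divisor's leading term divides it; move -27/70y to the remainder.
  leading term 1: no divisor's leading term divides it; move 27/35 to the remainder.
  remainder -27/70y + 27/35 ≠ 0; add k_3 = -27/70y + 27/35 to the basis.

S(h_1,k_3): lcm = xy. S = 2/7x + 1/28y + 1/7z - 9/14.
  leading term x: no divisor's leading term divides it; move 2/7x to the remainder.
  leading term y: subtract (-5/54)·k_3 from 1/28y + 1/7z - 9/14 → 1/7z - 4/7
  leading term z: no divisor's leading term divides it; move 1/7z to the remainder.
  leading term 1: no divisor's leading term divides it; move -4/7 to the remainder.
  remainder 2/7x + 1/7z - 4/7 ≠ 0; add k_4 = 2/7x + 1/7z - 4/7 to the basis.

The other S-polynomials (S(h_2,k_3), S(h_1,k_4), S(h_2,k_4), S(k_3,k_4)) all reduce to 0 modulo the current basis, so we have a Gröbner basis.
Inter-reduce: drop elements whose leading term is divisible by another's, tail-reduce, and make monic.
Reduced Gröbner basis: {x + 1/2z - 2, y - 2}.

Same reduced basis, so the two generating sets span the same ideal.

Yes, the ideals are equal.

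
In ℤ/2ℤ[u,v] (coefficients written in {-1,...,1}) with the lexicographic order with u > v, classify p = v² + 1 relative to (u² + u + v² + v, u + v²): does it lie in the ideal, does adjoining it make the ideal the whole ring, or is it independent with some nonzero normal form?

v² + 1 is independent of I; its normal form modulo I is v² + 1.

First compute the reduced Gröbner basis of I by Buchberger's algorithm.
f_1 = u² + u + v² + v, LT = u².
f_2 = u + v², LT = u.

S(f_1,f_2): lcm = u². S = uv² + u + v² + v.
  leading term uv²: subtract (v²)·f_2 from uv² + u + v² + v → u + v⁴ + v² + v
  leading term u: subtract (1)·f_2 from u + v⁴ + v² + v → v⁴ + v
  leading term v⁴: no divisor's leading term divides it; move v⁴ to the remainder.
  leading term v: no divisor's leading term divides it; move v to the remainder.
  remainder v⁴ + v ≠ 0; add h_3 = v⁴ + v to the basis.

S(f_1,h_3): leading monomials are coprime, so the S-polynomial reduces to 0 (Buchberger's first criterion).
S(f_2,h_3): leading monomials are coprime, so the S-polynomial reduces to 0 (Buchberger's first criterion).
Every S-polynomial of the final basis reduces to 0, so we have a Gröbner basis.
Inter-reduce: drop elements whose leading term is divisible by another's, tail-reduce, and make monic.
Reduced Gröbner basis: {u + v², v⁴ + v}.
Label its elements g_1 = u + v², g_2 = v⁴ + v.

Reduce p = v² + 1 modulo G:
  leading term v²: no divisor's leading term divides it; move v² to the remainder.
  leading term 1: no divisor's leading term divides it; move 1 to the remainder.
  normal form = v² + 1.
The normal form is nonzero, so p ∉ I. Since p minus its normal form lies in I, I + (p) = I + (r) where r = v² + 1; decide whether this ideal is the whole ring.
Run Buchberger on G together with r (pairs among the g_i already reduce to 0 since G is a Gröbner basis):
g_1 = u + v², LT = u.
g_2 = v⁴ + v, LT = v⁴.
r = v² + 1, LT = v².

S(g_1,g_2): leading monomials are coprime, so the S-polynomial reduces to 0 (Buchberger's first criterion).
S(g_1,r): leading monomials are coprime, so the S-polynomial reduces to 0 (Buchberger's first criterion).
S(g_2,r): lcm = v⁴. S = v² + v.
  leading term v²: subtract (1)·r from v² + v → v + 1
  leading term v: no divisor's leading term divides it; move v to the remainder.
  leading term 1: no divisor's leading term divides it; move 1 to the remainder.
  remainder v + 1 ≠ 0; add m_4 = v + 1 to the basis.

S(g_1,m_4): leading monomials are coprime, so the S-polynomial reduces to 0 (Buchberger's first criterion).
S(g_2,m_4): lcm = v⁴. S = v³ + v.
  leading term v³: subtract (v)·r from v³ + v → 0
  remainder 0.

S(r,m_4): lcm = v². S = v + 1.
  leading term v: subtract (1)·m_4 from v + 1 → 0
  remainder 0.

Every S-polynomial of the final basis reduces to 0, so we have a Gröbner basis.
Inter-reduce: drop elements whose leading term is divisible by another's, tail-reduce, and make monic.
Reduced Gröbner basis: {u + 1, v + 1}.
The reduced Gröbner basis of I + (p) is {u + 1, v + 1} ≠ {1}, a proper ideal, so the enlarged system stays consistent: p is independent of I, with normal form v² + 1.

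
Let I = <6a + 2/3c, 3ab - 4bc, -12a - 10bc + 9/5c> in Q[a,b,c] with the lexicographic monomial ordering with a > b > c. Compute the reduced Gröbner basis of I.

G = {a, c}

f_1 = 6a + 2/3c, LT = a.
f_2 = 3ab - 4bc, LT = ab.
f_3 = -12a - 10bc + 9/5c, LT = a.

S(f_1,f_2): lcm = ab. S = 13/9bc.
  reduce S modulo (f_1, f_2, f_3):
  remainder 13/9bc ≠ 0; add g_4 = 13/9bc to the basis.

S(f_1,f_3): lcm = a. S = -5/6bc + 47/180c.
  reduce S modulo (f_1, f_2, f_3, g_4):
  remainder 47/180c ≠ 0; add g_5 = 47/180c to the basis.

The other S-polynomials (S(f_2,f_3), S(f_1,g_4), S(f_2,g_4), S(f_3,g_4), S(f_1,g_5), S(f_2,g_5), S(f_3,g_5), S(g_4,g_5)) all reduce to 0 modulo the current basis, so we have a Gröbner basis.
Inter-reduce: drop elements whose leading term is divisible by another's, tail-reduce, and make monic.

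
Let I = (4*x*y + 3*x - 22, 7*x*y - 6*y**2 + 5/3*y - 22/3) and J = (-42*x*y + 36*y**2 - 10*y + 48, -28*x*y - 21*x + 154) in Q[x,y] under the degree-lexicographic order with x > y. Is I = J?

No, the ideals differ.

For a fixed monomial order, each ideal has a unique reduced Gröbner basis; comparing bases decides equality.
Buchberger on the first generating set:
f_1 = 4*x*y + 3*x - 22, LT = x*y.
f_2 = 7*x*y - 6*y**2 + 5/3*y - 22/3, LT = x*y.

S(f_1,f_2): lcm = x*y. S = 6/7*y**2 + 3/4*x - 5/21*y - 187/42.
  leading term y**2: no divisor's leading term divides it; move 6/7*y**2 to the remainder.
  leading term x: no divisor's leading term divides it; move 3/4*x to the remainder.
  leading term y: no divisor's leading term divides it; move -5/21*y to the remainder.
  leading term 1: no divisor's leading term divides it; move -187/42 to the remainder.
  remainder 6/7*y**2 + 3/4*x - 5/21*y - 187/42 ≠ 0; add g_3 = 6/7*y**2 + 3/4*x - 5/21*y - 187/42 to the basis.

S(f_1,g_3): lcm = x*y**2. S = -7/8*x**2 + 37/36*x*y + 187/36*x - 11/2*y.
  leading term x**2: no divisor's leading term divides it; move -7/8*x**2 to the remainder.
  leading term x*y: subtract (37/144)·f_1 from 37/36*x*y + 187/36*x - 11/2*y → 637/144*x - 11/2*y + 407/72
  leading term x: no divisor's leading term divides it; move 637/144*x to the remainder.
  leading term y: no divisor's leading term divides it; move -11/2*y to the remainder.
  leading term 1: no divisor's leading term divides it; move 407/72 to the remainder.
  remainder -7/8*x**2 + 637/144*x - 11/2*y + 407/72 ≠ 0; add g_4 = -7/8*x**2 + 637/144*x - 11/2*y + 407/72 to the basis.

S(f_2,g_3): lcm = x*y**2. S = -6/7*y**3 - 7/8*x**2 + 5/18*x*y + 5/21*y**2 + 187/36*x - 22/21*y.
  leading term y**3: subtract (-y)·g_3 from -6/7*y**3 - 7/8*x**2 + 5/18*x*y + 5/21*y**2 + 187/36*x - 22/21*y → -7/8*x**2 + 37/36*x*y + 187/36*x - 11/2*y
  leading term x**2: subtract (1)·g_4 from -7/8*x**2 + 37/36*x*y + 187/36*x - 11/2*y → 37/36*x*y + 37/48*x - 407/72
  leading term x*y: subtract (37/144)·f_1 from 37/36*x*y + 37/48*x - 407/72 → 0
  remainder 0.

S(f_1,g_4): lcm = x**2*y. S = 3/4*x**2 + 91/18*x*y - 44/7*y**2 - 11/2*x + 407/63*y.
  leading term x**2: subtract (-6/7)·g_4 from 3/4*x**2 + 91/18*x*y - 44/7*y**2 - 11/2*x + 407/63*y → 91/18*x*y - 44/7*y**2 - 41/24*x + 110/63*y + 407/84
  leading term x*y: subtract (91/72)·f_1 from 91/18*x*y - 44/7*y**2 - 41/24*x + 110/63*y + 407/84 → -44/7*y**2 - 11/2*x + 110/63*y + 2057/63
  leading term y**2: subtract (-22/3)·g_3 from -44/7*y**2 - 11/2*x + 110/63*y + 2057/63 → 0
  remainder 0.

S(f_2,g_4): lcm = x**2*y. S = -6/7*x*y**2 + 667/126*x*y - 44/7*y**2 - 22/21*x + 407/63*y.
  leading term x*y**2: subtract (-3/14*y)·f_1 from -6/7*x*y**2 + 667/126*x*y - 44/7*y**2 - 22/21*x + 407/63*y → 374/63*x*y - 44/7*y**2 - 22/21*x + 110/63*y
  leading term x*y: subtract (187/126)·f_1 from 374/63*x*y - 44/7*y**2 - 22/21*x + 110/63*y → -44/7*y**2 - 11/2*x + 110/63*y + 2057/63
  leading term y**2: subtract (-22/3)·g_3 from -44/7*y**2 - 11/2*x + 110/63*y + 2057/63 → 0
  remainder 0.

S(g_3,g_4): leading monomials are coprime, so the S-polynomial reduces to 0 (Buchberger's first criterion).
Every S-polynomial of the final basis reduces to 0, so we have a Gröbner basis.
Inter-reduce: drop elements whose leading term is divisible by another's, tail-reduce, and make monic.
Reduced Gröbner basis: {x**2 - 91/18*x + 44/7*y - 407/63, x*y + 3/4*x - 11/2, y**2 + 7/8*x - 5/18*y - 187/36}.

Buchberger on the second generating set:
h_1 = -42*x*y + 36*y**2 - 10*y + 48, LT = x*y.
h_2 = -28*x*y - 21*x + 154, LT = x*y.

S(h_1,h_2): lcm = x*y. S = -6/7*y**2 - 3/4*x + 5/21*y + 61/14.
  leading term y**2: no divisor's leading term divides it; move -6/7*y**2 to the remainder.
  leading term x: no divisor's leading term divides it; move -3/4*x to the remainder.
  leading term y: no divisor's leading term divides it; move 5/21*y to the remainder.
  leading term 1: no divisor's leading term divides it; move 61/14 to the remainder.
  remainder -6/7*y**2 - 3/4*x + 5/21*y + 61/14 ≠ 0; add k_3 = -6/7*y**2 - 3/4*x + 5/21*y + 61/14 to the basis.

S(h_1,k_3): lcm = x*y**2. S = -6/7*y**3 - 7/8*x**2 + 5/18*x*y + 5/21*y**2 + 61/12*x - 8/7*y.
  leading term y**3: subtract (y)·k_3 from -6/7*y**3 - 7/8*x**2 + 5/18*x*y + 5/21*y**2 + 61/12*x - 8/7*y → -7/8*x**2 + 37/36*x*y + 61/12*x - 11/2*y
  leading term x**2: no divisor's leading term divides it; move -7/8*x**2 to the remainder.
  leading term x*y: subtract (-37/1512)·h_1 from 37/36*x*y + 61/12*x - 11/2*y → 37/42*y**2 + 61/12*x - 4343/756*y + 74/63
  leading term y**2: subtract (-37/36)·k_3 from 37/42*y**2 + 61/12*x - 4343/756*y + 74/63 → 69/16*x - 11/2*y + 407/72
  leading term x: no divisor's leading term divides it; move 69/16*x to the remainder.
  leading term y: no divisor's leading term divides it; move -11/2*y to the remainder.
  leading term 1: no divisor's leading term divides it; move 407/72 to the remainder.
  remainder -7/8*x**2 + 69/16*x - 11/2*y + 407/72 ≠ 0; add k_4 = -7/8*x**2 + 69/16*x - 11/2*y + 407/72 to the basis.

S(h_2,k_3): lcm = x*y**2. S = -7/8*x**2 + 37/36*x*y + 61/12*x - 11/2*y.
  leading term x**2: subtract (1)·k_4 from -7/8*x**2 + 37/36*x*y + 61/12*x - 11/2*y → 37/36*x*y + 37/48*x - 407/72
  leading term x*y: subtract (-37/1512)·h_1 from 37/36*x*y + 37/48*x - 407/72 → 37/42*y**2 + 37/48*x - 185/756*y - 2257/504
  leading term y**2: subtract (-37/36)·k_3 from 37/42*y**2 + 37/48*x - 185/756*y - 2257/504 → 0
  remainder 0.

S(h_1,k_4): lcm = x**2*y. S = -6/7*x*y**2 + 31/6*x*y - 44/7*y**2 - 8/7*x + 407/63*y.
  leading term x*y**2: subtract (1/49*y)·h_1 from -6/7*x*y**2 + 31/6*x*y - 44/7*y**2 - 8/7*x + 407/63*y → -36/49*y**3 + 31/6*x*y - 298/49*y**2 - 8/7*x + 2417/441*y
  leading term y**3: subtract (6/7*y)·k_3 from -36/49*y**3 + 31/6*x*y - 298/49*y**2 - 8/7*x + 2417/441*y → 122/21*x*y - 44/7*y**2 - 8/7*x + 110/63*y
  leading term x*y: subtract (-61/441)·h_1 from 122/21*x*y - 44/7*y**2 - 8/7*x + 110/63*y → -64/49*y**2 - 8/7*x + 160/441*y + 976/147
  leading term y**2: subtract (32/21)·k_3 from -64/49*y**2 - 8/7*x + 160/441*y + 976/147 → 0
  remainder 0.

S(h_2,k_4): lcm = x**2*y. S = 3/4*x**2 + 69/14*x*y - 44/7*y**2 - 11/2*x + 407/63*y.
  leading term x**2: subtract (-6/7)·k_4 from 3/4*x**2 + 69/14*x*y - 44/7*y**2 - 11/2*x + 407/63*y → 69/14*x*y - 44/7*y**2 - 101/56*x + 110/63*y + 407/84
  leading term x*y: subtract (-23/196)·h_1 from 69/14*x*y - 44/7*y**2 - 101/56*x + 110/63*y + 407/84 → -101/49*y**2 - 101/56*x + 505/882*y + 6161/588
  leading term y**2: subtract (101/42)·k_3 from -101/49*y**2 - 101/56*x + 505/882*y + 6161/588 → 0
  remainder 0.

S(k_3,k_4): leading monomials are coprime, so the S-polynomial reduces to 0 (Buchberger's first criterion).
Every S-polynomial of the final basis reduces to 0, so we have a Gröbner basis.
Inter-reduce: drop elements whose leading term is divisible by another's, tail-reduce, and make monic.
Reduced Gröbner basis: {x**2 - 69/14*x + 44/7*y - 407/63, x*y + 3/4*x - 11/2, y**2 + 7/8*x - 5/18*y - 61/12}.

The bases are distinct; the ideals are different.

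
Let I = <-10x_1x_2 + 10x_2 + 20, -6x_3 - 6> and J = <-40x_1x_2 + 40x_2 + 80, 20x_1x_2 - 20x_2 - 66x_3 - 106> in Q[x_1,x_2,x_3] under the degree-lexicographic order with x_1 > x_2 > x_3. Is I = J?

Yes, the ideals are equal.

Equality of ideals is decidable: compute both reduced Gröbner bases (unique for the ordering) and check whether they agree.
Buchberger on the first generating set:
f_1 = -10x_1x_2 + 10x_2 + 20, LT = x_1x_2.
f_2 = -6x_3 - 6, LT = x_3.

S(f_1,f_2): leading monomials are coprime, so the S-polynomial reduces to 0 (Buchberger's first criterion).
Every S-polynomial of the final basis reduces to 0, so we have a Gröbner basis.
Inter-reduce: drop elements whose leading term is divisible by another's, tail-reduce, and make monic.
Reduced Gröbner basis: {x_1x_2 - x_2 - 2, x_3 + 1}.

Buchberger on the second generating set:
h_1 = -40x_1x_2 + 40x_2 + 80, LT = x_1x_2.
h_2 = 20x_1x_2 - 20x_2 - 66x_3 - 106, LT = x_1x_2.

S(h_1,h_2): lcm = x_1x_2. S = 33/10x_3 + 33/10.
  leading term x_3: no divisor's leading term divides it; move 33/10x_3 to the remainder.
  leading term 1: no divisor's leading term divides it; move 33/10 to the remainder.
  remainder 33/10x_3 + 33/10 ≠ 0; add k_3 = 33/10x_3 + 33/10 to the basis.

S(h_1,k_3): leading monomials are coprime, so the S-polynomial reduces to 0 (Buchberger's first criterion).
S(h_2,k_3): leading monomials are coprime, so the S-polynomial reduces to 0 (Buchberger's first criterion).
Every S-polynomial of the final basis reduces to 0, so we have a Gröbner basis.
Inter-reduce: drop elements whose leading term is divisible by another's, tail-reduce, and make monic.
Reduced Gröbner basis: {x_1x_2 - x_2 - 2, x_3 + 1}.

Same reduced basis, so the two generating sets span the same ideal.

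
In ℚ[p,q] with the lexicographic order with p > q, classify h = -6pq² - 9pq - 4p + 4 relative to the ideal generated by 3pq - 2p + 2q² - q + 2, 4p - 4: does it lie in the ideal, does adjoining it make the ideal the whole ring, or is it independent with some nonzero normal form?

First compute the reduced Gröbner basis of I by Buchberger's algorithm.
f_1 = 3pq - 2p + 2q² - q + 2, LT = pq.
f_2 = 4p - 4, LT = p.

S(f_1,f_2): lcm = pq. S = -⅔p + ⅔q² + ⅔q + ⅔.
  leading term p: subtract (-⅙)·f_2 from -⅔p + ⅔q² + ⅔q + ⅔ → ⅔q² + ⅔q
  leading term q²: no divisor's leading term divides it; move ⅔q² to the remainder.
  leading term q: no divisor's leading term divides it; move ⅔q to the remainder.
  remainder ⅔q² + ⅔q ≠ 0; add k_3 = ⅔q² + ⅔q to the basis.

The other S-polynomials (S(f_1,k_3), S(f_2,k_3)) all reduce to 0 modulo the current basis, so we have a Gröbner basis.
Inter-reduce: drop elements whose leading term is divisible by another's, tail-reduce, and make monic.
Reduced Gröbner basis: {p - 1, q² + q}.
Label its elements g_1 = p - 1, g_2 = q² + q.

Reduce h = -6pq² - 9pq - 4p + 4 modulo G:
  leading term pq²: subtract (-6q²)·g_1 from -6pq² - 9pq - 4p + 4 → -9pq - 4p - 6q² + 4
  leading term pq: subtract (-9q)·g_1 from -9pq - 4p - 6q² + 4 → -4p - 6q² - 9q + 4
  leading term p: subtract (-4)·g_1 from -4p - 6q² - 9q + 4 → -6q² - 9q
  leading term q²: subtract (-6)·g_2 from -6q² - 9q → -3q
  leading term q: no divisor's leading term divides it; move -3q to the remainder.
  normal form = -3q.
The normal form is nonzero, so h ∉ I. Since h minus its normal form lies in I, I + (h) = I + (r) where r = -3q; decide whether this ideal is the whole ring.
Run Buchberger on G together with r (pairs among the g_i already reduce to 0 since G is a Gröbner basis):
g_1 = p - 1, LT = p.
g_2 = q² + q, LT = q².
r = -3q, LT = q.

The S-polynomials (S(g_1,g_2), S(g_1,r), S(g_2,r)) all reduce to 0 modulo the current basis, so we have a Gröbner basis.
Inter-reduce: drop elements whose leading term is divisible by another's, tail-reduce, and make monic.
Reduced Gröbner basis: {p - 1, q}.
The reduced Gröbner basis of I + (h) is {p - 1, q} ≠ {1}, a proper ideal, so the enlarged system stays consistent: h is independent of I, with normal form -3q.

-6pq² - 9pq - 4p + 4 is independent of I; its normal form modulo I is -3q.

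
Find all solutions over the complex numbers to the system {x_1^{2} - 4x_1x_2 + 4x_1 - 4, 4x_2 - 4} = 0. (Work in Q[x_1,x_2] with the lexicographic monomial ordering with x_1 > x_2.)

{(-2, 1), (2, 1)}

Compute a lex Gröbner basis by Buchberger's algorithm.
f_1 = x_1^{2} - 4x_1x_2 + 4x_1 - 4, LT = x_1^{2}.
f_2 = 4x_2 - 4, LT = x_2.

The S-polynomials (S(f_1,f_2)) all reduce to 0 modulo the current basis, so we have a Gröbner basis.
Inter-reduce: drop elements whose leading term is divisible by another's, tail-reduce, and make monic.
Reduced Gröbner basis: {x_1^{2} - 4, x_2 - 1}.

The lex basis is triangular: the last element involves only x_2. Solving x_2 - 1 = 0 gives x_2 ∈ {1}; substituting each value into the earlier elements determines the remaining variables.
  x_2 = 1: the earlier basis element becomes x_1^{2} - 4 = 0, giving x_1 = -2, 2 — points (-2, 1), (2, 1).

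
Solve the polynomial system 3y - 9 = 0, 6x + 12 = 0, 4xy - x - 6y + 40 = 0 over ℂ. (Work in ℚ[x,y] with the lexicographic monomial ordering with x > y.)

Compute a lex Gröbner basis by Buchberger's algorithm.
f_1 = 3y - 9, LT = y.
f_2 = 6x + 12, LT = x.
f_3 = 4xy - x - 6y + 40, LT = xy.

The S-polynomials (S(f_1,f_2), S(f_1,f_3), S(f_2,f_3)) all reduce to 0 modulo the current basis, so we have a Gröbner basis.
Inter-reduce: drop elements whose leading term is divisible by another's, tail-reduce, and make monic.
Reduced Gröbner basis: {x + 2, y - 3}.

From the last basis element, y - 3 = 0, so y takes values in {3}. Each choice, substituted upward through the basis, yields the corresponding point(s) of the solution set.
  y = 3: the earlier basis element becomes x + 2 = 0, giving x = -2 — point (-2, 3).
This is the nonlinear analogue of row-reducing a linear system.

{(-2, 3)}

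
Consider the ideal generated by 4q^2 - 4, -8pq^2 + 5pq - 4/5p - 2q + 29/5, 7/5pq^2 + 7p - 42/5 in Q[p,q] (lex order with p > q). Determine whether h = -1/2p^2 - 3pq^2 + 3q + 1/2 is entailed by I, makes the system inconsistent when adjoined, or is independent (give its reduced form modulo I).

-1/2p^2 - 3pq^2 + 3q + 1/2 lies in I (it reduces to 0).

First compute the reduced Gröbner basis of I by Buchberger's algorithm.
f_1 = 4q^2 - 4, LT = q^2.
f_2 = -8pq^2 + 5pq - 4/5p - 2q + 29/5, LT = pq^2.
f_3 = 7/5pq^2 + 7p - 42/5, LT = pq^2.

S(f_1,f_2): lcm = pq^2. S = 5/8pq - 11/10p - 1/4q + 29/40.
  reduce S modulo (f_1, f_2, f_3):
  remainder 5/8pq - 11/10p - 1/4q + 29/40 ≠ 0; add k_4 = 5/8pq - 11/10p - 1/4q + 29/40 to the basis.

S(f_1,f_3): lcm = pq^2. S = -6p + 6.
  reduce S modulo (f_1, f_2, f_3, k_4):
  remainder -6p + 6 ≠ 0; add k_5 = -6p + 6 to the basis.

S(f_1,k_4): lcm = pq^2. S = 44/25pq - p + 2/5q^2 - 29/25q.
  reduce S modulo (f_1, f_2, f_3, k_4, k_5):
  remainder -57/125q + 57/125 ≠ 0; add k_6 = -57/125q + 57/125 to the basis.

The other S-polynomials (S(f_2,f_3), S(f_2,k_4), S(f_3,k_4), S(f_1,k_5), S(f_2,k_5), S(f_3,k_5), S(k_4,k_5), S(f_1,k_6), S(f_2,k_6), S(f_3,k_6), S(k_4,k_6), S(k_5,k_6)) all reduce to 0 modulo the current basis, so we have a Gröbner basis.
Inter-reduce: drop elements whose leading term is divisible by another's, tail-reduce, and make monic.
Reduced Gröbner basis: {p - 1, q - 1}.
Label its elements g_1 = p - 1, g_2 = q - 1.

Reduce h = -1/2p^2 - 3pq^2 + 3q + 1/2 modulo G:
  leading term p^2: subtract (-1/2p)·g_1 from -1/2p^2 - 3pq^2 + 3q + 1/2 → -3pq^2 - 1/2p + 3q + 1/2
  leading term pq^2: subtract (-3q^2)·g_1 from -3pq^2 - 1/2p + 3q + 1/2 → -1/2p - 3q^2 + 3q + 1/2
  leading term p: subtract (-1/2)·g_1 from -1/2p - 3q^2 + 3q + 1/2 → -3q^2 + 3q
  leading term q^2: subtract (-3q)·g_2 from -3q^2 + 3q → 0
  normal form = 0.
Since the normal form is 0, h ∈ I.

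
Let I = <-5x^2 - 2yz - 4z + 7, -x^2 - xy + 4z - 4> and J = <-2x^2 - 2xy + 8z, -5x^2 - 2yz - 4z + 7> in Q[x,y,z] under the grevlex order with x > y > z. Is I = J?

No, the ideals differ.

Equality of ideals is decidable: compute both reduced Gröbner bases (unique for the ordering) and check whether they agree.
Buchberger on the first generating set:
f_1 = -5x^2 - 2yz - 4z + 7, LT = x^2.
f_2 = -x^2 - xy + 4z - 4, LT = x^2.

S(f_1,f_2): lcm = x^2. S = -xy + 2/5yz + 24/5z - 27/5.
  leading term xy: no divisor's leading term divides it; move -xy to the remainder.
  leading term yz: no divisor's leading term divides it; move 2/5yz to the remainder.
  leading term z: no divisor's leading term divides it; move 24/5z to the remainder.
  leading term 1: no divisor's leading term divides it; move -27/5 to the remainder.
  remainder -xy + 2/5yz + 24/5z - 27/5 ≠ 0; add g_3 = -xy + 2/5yz + 24/5z - 27/5 to the basis.

S(f_1,g_3): lcm = x^2y. S = 2/5xyz + 2/5y^2z + 24/5xz + 4/5yz - 27/5x - 7/5y.
  leading term xyz: subtract (-2/5z)·g_3 from 2/5xyz + 2/5y^2z + 24/5xz + 4/5yz - 27/5x - 7/5y → 2/5y^2z + 4/25yz^2 + 24/5xz + 4/5yz + 48/25z^2 - 27/5x - 7/5y - 54/25z
  leading term y^2z: no divisor's leading term divides it; move 2/5y^2z to the remainder.
  leading term yz^2: no divisor's leading term divides it; move 4/25yz^2 to the remainder.
  leading term xz: no divisor's leading term divides it; move 24/5xz to the remainder.
  leading term yz: no divisor's leading term divides it; move 4/5yz to the remainder.
  leading term z^2: no divisor's leading term divides it; move 48/25z^2 to the remainder.
  leading term x: no divisor's leading term divides it; move -27/5x to the remainder.
  leading term y: no divisor's leading term divides it; move -7/5y to the remainder.
  leading term z: no divisor's leading term divides it; move -54/25z to the remainder.
  remainder 2/5y^2z + 4/25yz^2 + 24/5xz + 4/5yz + 48/25z^2 - 27/5x - 7/5y - 54/25z ≠ 0; add g_4 = 2/5y^2z + 4/25yz^2 + 24/5xz + 4/5yz + 48/25z^2 - 27/5x - 7/5y - 54/25z to the basis.

S(f_2,g_3): lcm = x^2y. S = xy^2 + 2/5xyz + 24/5xz - 4yz - 27/5x + 4y.
  leading term xy^2: subtract (-y)·g_3 from xy^2 + 2/5xyz + 24/5xz - 4yz - 27/5x + 4y → 2/5xyz + 2/5y^2z + 24/5xz + 4/5yz - 27/5x - 7/5y
  leading term xyz: subtract (-2/5z)·g_3 from 2/5xyz + 2/5y^2z + 24/5xz + 4/5yz - 27/5x - 7/5y → 2/5y^2z + 4/25yz^2 + 24/5xz + 4/5yz + 48/25z^2 - 27/5x - 7/5y - 54/25z
  leading term y^2z: subtract (1)·g_4 from 2/5y^2z + 4/25yz^2 + 24/5xz + 4/5yz + 48/25z^2 - 27/5x - 7/5y - 54/25z → 0
  remainder 0.

S(f_1,g_4): leading monomials are coprime, so the S-polynomial reduces to 0 (Buchberger's first criterion).
S(f_2,g_4): leading monomials are coprime, so the S-polynomial reduces to 0 (Buchberger's first criterion).
S(g_3,g_4): lcm = xy^2z. S = -2/5xyz^2 - 2/5y^2z^2 - 12x^2z - 2xyz - 24/5xz^2 - 24/5yz^2 + 27/2x^2 + 7/2xy + 27/5xz + 27/5yz.
  leading term xyz^2: subtract (2/5z^2)·g_3 from -2/5xyz^2 - 2/5y^2z^2 - 12x^2z - 2xyz - 24/5xz^2 - 24/5yz^2 + 27/2x^2 + 7/2xy + 27/5xz + 27/5yz → -2/5y^2z^2 - 4/25yz^3 - 12x^2z - 2xyz - 24/5xz^2 - 24/5yz^2 - 48/25z^3 + 27/2x^2 + 7/2xy + 27/5xz + 27/5yz + 54/25z^2
  leading term y^2z^2: subtract (-z)·g_4 from -2/5y^2z^2 - 4/25yz^3 - 12x^2z - 2xyz - 24/5xz^2 - 24/5yz^2 - 48/25z^3 + 27/2x^2 + 7/2xy + 27/5xz + 27/5yz + 54/25z^2 → -12x^2z - 2xyz - 4yz^2 + 27/2x^2 + 7/2xy + 4yz
  leading term x^2z: subtract (12/5z)·f_1 from -12x^2z - 2xyz - 4yz^2 + 27/2x^2 + 7/2xy + 4yz → -2xyz + 4/5yz^2 + 27/2x^2 + 7/2xy + 4yz + 48/5z^2 - 84/5z
  leading term xyz: subtract (2z)·g_3 from -2xyz + 4/5yz^2 + 27/2x^2 + 7/2xy + 4yz + 48/5z^2 - 84/5z → 27/2x^2 + 7/2xy + 4yz - 6z
  leading term x^2: subtract (-27/10)·f_1 from 27/2x^2 + 7/2xy + 4yz - 6z → 7/2xy - 7/5yz - 84/5z + 189/10
  leading term xy: subtract (-7/2)·g_3 from 7/2xy - 7/5yz - 84/5z + 189/10 → 0
  remainder 0.

Every S-polynomial of the final basis reduces to 0, so we have a Gröbner basis.
Inter-reduce: drop elements whose leading term is divisible by another's, tail-reduce, and make monic.
Reduced Gröbner basis: {y^2z + 2/5yz^2 + 12xz + 2yz + 24/5z^2 - 27/2x - 7/2y - 27/5z, x^2 + 2/5yz + 4/5z - 7/5, xy - 2/5yz - 24/5z + 27/5}.

Buchberger on the second generating set:
h_1 = -2x^2 - 2xy + 8z, LT = x^2.
h_2 = -5x^2 - 2yz - 4z + 7, LT = x^2.

S(h_1,h_2): lcm = x^2. S = xy - 2/5yz - 24/5z + 7/5.
  leading term xy: no divisor's leading term divides it; move xy to the remainder.
  leading term yz: no divisor's leading term divides it; move -2/5yz to the remainder.
  leading term z: no divisor's leading term divides it; move -24/5z to the remainder.
  leading term 1: no divisor's leading term divides it; move 7/5 to the remainder.
  remainder xy - 2/5yz - 24/5z + 7/5 ≠ 0; add k_3 = xy - 2/5yz - 24/5z + 7/5 to the basis.

S(h_1,k_3): lcm = x^2y. S = xy^2 + 2/5xyz + 24/5xz - 4yz - 7/5x.
  leading term xy^2: subtract (y)·k_3 from xy^2 + 2/5xyz + 24/5xz - 4yz - 7/5x → 2/5xyz + 2/5y^2z + 24/5xz + 4/5yz - 7/5x - 7/5y
  leading term xyz: subtract (2/5z)·k_3 from 2/5xyz + 2/5y^2z + 24/5xz + 4/5yz - 7/5x - 7/5y → 2/5y^2z + 4/25yz^2 + 24/5xz + 4/5yz + 48/25z^2 - 7/5x - 7/5y - 14/25z
  leading term y^2z: no divisor's leading term divides it; move 2/5y^2z to the remainder.
  leading term yz^2: no divisor's leading term divides it; move 4/25yz^2 to the remainder.
  leading term xz: no divisor's leading term divides it; move 24/5xz to the remainder.
  leading term yz: no divisor's leading term divides it; move 4/5yz to the remainder.
  leading term z^2: no divisor's leading term divides it; move 48/25z^2 to the remainder.
  leading term x: no divisor's leading term divides it; move -7/5x to the remainder.
  leading term y: no divisor's leading term divides it; move -7/5y to the remainder.
  leading term z: no divisor's leading term divides it; move -14/25z to the remainder.
  remainder 2/5y^2z + 4/25yz^2 + 24/5xz + 4/5yz + 48/25z^2 - 7/5x - 7/5y - 14/25z ≠ 0; add k_4 = 2/5y^2z + 4/25yz^2 + 24/5xz + 4/5yz + 48/25z^2 - 7/5x - 7/5y - 14/25z to the basis.

S(h_2,k_3): lcm = x^2y. S = 2/5xyz + 2/5y^2z + 24/5xz + 4/5yz - 7/5x - 7/5y.
  leading term xyz: subtract (2/5z)·k_3 from 2/5xyz + 2/5y^2z + 24/5xz + 4/5yz - 7/5x - 7/5y → 2/5y^2z + 4/25yz^2 + 24/5xz + 4/5yz + 48/25z^2 - 7/5x - 7/5y - 14/25z
  leading term y^2z: subtract (1)·k_4 from 2/5y^2z + 4/25yz^2 + 24/5xz + 4/5yz + 48/25z^2 - 7/5x - 7/5y - 14/25z → 0
  remainder 0.

S(h_1,k_4): leading monomials are coprime, so the S-polynomial reduces to 0 (Buchberger's first criterion).
S(h_2,k_4): leading monomials are coprime, so the S-polynomial reduces to 0 (Buchberger's first criterion).
S(k_3,k_4): lcm = xy^2z. S = -2/5xyz^2 - 2/5y^2z^2 - 12x^2z - 2xyz - 24/5xz^2 - 24/5yz^2 + 7/2x^2 + 7/2xy + 7/5xz + 7/5yz.
  leading term xyz^2: subtract (-2/5z^2)·k_3 from -2/5xyz^2 - 2/5y^2z^2 - 12x^2z - 2xyz - 24/5xz^2 - 24/5yz^2 + 7/2x^2 + 7/2xy + 7/5xz + 7/5yz → -2/5y^2z^2 - 4/25yz^3 - 12x^2z - 2xyz - 24/5xz^2 - 24/5yz^2 - 48/25z^3 + 7/2x^2 + 7/2xy + 7/5xz + 7/5yz + 14/25z^2
  leading term y^2z^2: subtract (-z)·k_4 from -2/5y^2z^2 - 4/25yz^3 - 12x^2z - 2xyz - 24/5xz^2 - 24/5yz^2 - 48/25z^3 + 7/2x^2 + 7/2xy + 7/5xz + 7/5yz + 14/25z^2 → -12x^2z - 2xyz - 4yz^2 + 7/2x^2 + 7/2xy
  leading term x^2z: subtract (6z)·h_1 from -12x^2z - 2xyz - 4yz^2 + 7/2x^2 + 7/2xy → 10xyz - 4yz^2 + 7/2x^2 + 7/2xy - 48z^2
  leading term xyz: subtract (10z)·k_3 from 10xyz - 4yz^2 + 7/2x^2 + 7/2xy - 48z^2 → 7/2x^2 + 7/2xy - 14z
  leading term x^2: subtract (-7/4)·h_1 from 7/2x^2 + 7/2xy - 14z → 0
  remainder 0.

Every S-polynomial of the final basis reduces to 0, so we have a Gröbner basis.
Inter-reduce: drop elements whose leading term is divisible by another's, tail-reduce, and make monic.
Reduced Gröbner basis: {y^2z + 2/5yz^2 + 12xz + 2yz + 24/5z^2 - 7/2x - 7/2y - 7/5z, x^2 + 2/5yz + 4/5z - 7/5, xy - 2/5yz - 24/5z + 7/5}.

Since the reduced bases disagree, the two ideals are not the same.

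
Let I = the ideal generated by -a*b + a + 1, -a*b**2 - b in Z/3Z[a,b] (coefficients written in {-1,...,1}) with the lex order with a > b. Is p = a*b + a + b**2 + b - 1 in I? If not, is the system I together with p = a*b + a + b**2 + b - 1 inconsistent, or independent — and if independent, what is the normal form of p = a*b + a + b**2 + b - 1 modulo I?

Adjoining a*b + a + b**2 + b - 1 makes the ideal the whole ring: the system is inconsistent.

First compute the reduced Gröbner basis of I by Buchberger's algorithm.
f_1 = -a*b + a + 1, LT = a*b.
f_2 = -a*b**2 - b, LT = a*b**2.

S(f_1,f_2): lcm = a*b**2. S = -a*b + b.
  leading term a*b: subtract (1)·f_1 from -a*b + b → -a + b - 1
  leading term a: no divisor's leading term divides it; move -a to the remainder.
  leading term b: no divisor's leading term divides it; move b to the remainder.
  leading term 1: no divisor's leading term divides it; move -1 to the remainder.
  remainder -a + b - 1 ≠ 0; add h_3 = -a + b - 1 to the basis.

S(f_1,h_3): lcm = a*b. S = -a + b**2 - b - 1.
  leading term a: subtract (1)·h_3 from -a + b**2 - b - 1 → b**2 + b
  leading term b**2: no divisor's leading term divides it; move b**2 to the remainder.
  leading term b: no divisor's leading term divides it; move b to the remainder.
  remainder b**2 + b ≠ 0; add h_4 = b**2 + b to the basis.

The other S-polynomials (S(f_2,h_3), S(f_1,h_4), S(f_2,h_4), S(h_3,h_4)) all reduce to 0 modulo the current basis, so we have a Gröbner basis.
Inter-reduce: drop elements whose leading term is divisible by another's, tail-reduce, and make monic.
Reduced Gröbner basis: {a - b + 1, b**2 + b}.
Label its elements g_1 = a - b + 1, g_2 = b**2 + b.

Reduce p = a*b + a + b**2 + b - 1 modulo G:
  leading term a*b: subtract (b)·g_1 from a*b + a + b**2 + b - 1 → a - b**2 - 1
  leading term a: subtract (1)·g_1 from a - b**2 - 1 → -b**2 + b + 1
  leading term b**2: subtract (-1)·g_2 from -b**2 + b + 1 → -b + 1
  leading term b: no divisor's leading term divides it; move -b to the remainder.
  leading term 1: no divisor's leading term divides it; move 1 to the remainder.
  normal form = -b + 1.
The normal form is nonzero, so p ∉ I. Since p minus its normal form lies in I, I + (p) = I + (r) where r = -b + 1; decide whether this ideal is the whole ring.
Run Buchberger on G together with r (pairs among the g_i already reduce to 0 since G is a Gröbner basis):
g_1 = a - b + 1, LT = a.
g_2 = b**2 + b, LT = b**2.
r = -b + 1, LT = b.

S(g_2,r): lcm = b**2. S = -b.
  leading term b: subtract (1)·r from -b → -1
  leading term 1: no divisor's leading term divides it; move -1 to the remainder.
  remainder -1 ≠ 0; add m_4 = -1 to the basis.

The other S-polynomials (S(g_1,g_2), S(g_1,r), S(g_1,m_4), S(g_2,m_4), S(r,m_4)) all reduce to 0 modulo the current basis, so we have a Gröbner basis.
Inter-reduce: drop elements whose leading term is divisible by another's, tail-reduce, and make monic.
Reduced Gröbner basis: {1}.
The reduced Gröbner basis of I + (p) is {1}: the ideal is the whole ring, so the enlarged system has no common solution — adjoining p is inconsistent.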